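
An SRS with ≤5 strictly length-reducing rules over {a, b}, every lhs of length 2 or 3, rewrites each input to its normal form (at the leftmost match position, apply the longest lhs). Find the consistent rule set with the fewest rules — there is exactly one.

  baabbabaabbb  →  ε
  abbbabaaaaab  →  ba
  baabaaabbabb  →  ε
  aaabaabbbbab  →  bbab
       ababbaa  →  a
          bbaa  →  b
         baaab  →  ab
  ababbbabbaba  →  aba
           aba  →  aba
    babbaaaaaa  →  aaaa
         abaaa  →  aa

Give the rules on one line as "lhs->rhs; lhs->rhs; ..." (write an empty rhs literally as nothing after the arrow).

  | baabbabaabbb => bbabaabbb => bbabbb => bbb => ε
  | abbbabaaaaab => babaaaaab => baaaab => aab => ba
  | baabaaabbabb => baaabbabb => abbabb => abb => ε
  | aaabaabbbbab => abaaabbbbab => aabbbbab => babbbab => bbab

aab->ba; abb->; baa->; bbb->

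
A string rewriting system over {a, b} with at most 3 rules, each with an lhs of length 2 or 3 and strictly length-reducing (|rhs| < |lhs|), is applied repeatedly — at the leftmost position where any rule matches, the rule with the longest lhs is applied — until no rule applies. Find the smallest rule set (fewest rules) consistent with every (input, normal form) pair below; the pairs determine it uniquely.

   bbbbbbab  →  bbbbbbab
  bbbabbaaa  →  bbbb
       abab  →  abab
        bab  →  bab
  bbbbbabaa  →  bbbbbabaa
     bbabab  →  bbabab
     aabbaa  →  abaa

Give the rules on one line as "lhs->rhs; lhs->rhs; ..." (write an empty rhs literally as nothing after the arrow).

  | bbbbbbab
  | bbbabbaaa => bbbbaaa => bbbb
  | abab
  | bab

aaa->; abb->b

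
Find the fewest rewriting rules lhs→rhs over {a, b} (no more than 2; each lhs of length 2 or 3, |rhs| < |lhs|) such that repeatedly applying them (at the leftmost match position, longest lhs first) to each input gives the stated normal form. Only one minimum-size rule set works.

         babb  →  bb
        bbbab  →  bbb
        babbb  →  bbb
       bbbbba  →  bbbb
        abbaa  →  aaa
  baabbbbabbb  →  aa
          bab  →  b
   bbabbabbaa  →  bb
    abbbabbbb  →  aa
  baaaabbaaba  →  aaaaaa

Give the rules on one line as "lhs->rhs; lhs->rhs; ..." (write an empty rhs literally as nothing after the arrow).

  | babb => bb
  | bbbab => bbb
  | babbb => bbb
  | bbbbba => bbbb

ab->a; ba->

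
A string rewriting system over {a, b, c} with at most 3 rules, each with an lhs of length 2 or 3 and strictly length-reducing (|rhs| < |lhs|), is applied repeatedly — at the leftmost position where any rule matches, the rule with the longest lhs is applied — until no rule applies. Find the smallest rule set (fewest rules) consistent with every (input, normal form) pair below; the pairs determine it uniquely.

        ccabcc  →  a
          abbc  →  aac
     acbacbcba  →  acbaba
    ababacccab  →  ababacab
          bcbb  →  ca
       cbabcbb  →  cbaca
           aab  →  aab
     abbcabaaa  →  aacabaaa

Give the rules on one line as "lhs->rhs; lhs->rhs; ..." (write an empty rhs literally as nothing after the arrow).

bb->a; bc->c; cc->

  | ccabcc => abcc => acc => a
  | abbc => aac
  | acbacbcba => acbaccba => acbaba
  | ababacccab => ababacab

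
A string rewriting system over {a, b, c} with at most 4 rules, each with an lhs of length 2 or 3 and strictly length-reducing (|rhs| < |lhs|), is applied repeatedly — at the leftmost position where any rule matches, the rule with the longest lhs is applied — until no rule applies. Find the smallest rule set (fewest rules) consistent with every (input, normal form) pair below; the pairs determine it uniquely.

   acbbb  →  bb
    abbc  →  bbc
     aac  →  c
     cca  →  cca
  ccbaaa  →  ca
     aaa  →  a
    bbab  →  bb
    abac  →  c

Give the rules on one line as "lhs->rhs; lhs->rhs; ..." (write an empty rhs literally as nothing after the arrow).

  | acbbb => abb => bb
  | abbc => bbc
  | aac => c
  | cca

aa->; ab->b; ba->; cb->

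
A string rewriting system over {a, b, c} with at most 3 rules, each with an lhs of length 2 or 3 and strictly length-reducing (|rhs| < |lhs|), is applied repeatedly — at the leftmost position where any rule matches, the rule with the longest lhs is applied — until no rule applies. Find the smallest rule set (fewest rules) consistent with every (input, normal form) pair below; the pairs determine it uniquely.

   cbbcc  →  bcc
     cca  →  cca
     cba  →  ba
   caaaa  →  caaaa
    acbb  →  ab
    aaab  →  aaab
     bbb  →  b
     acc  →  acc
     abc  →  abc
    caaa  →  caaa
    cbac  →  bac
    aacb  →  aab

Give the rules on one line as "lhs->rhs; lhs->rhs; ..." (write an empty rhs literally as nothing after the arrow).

  | cbbcc => bbcc => bcc
  | cca
  | cba => ba
  | caaaa

bb->b; cb->b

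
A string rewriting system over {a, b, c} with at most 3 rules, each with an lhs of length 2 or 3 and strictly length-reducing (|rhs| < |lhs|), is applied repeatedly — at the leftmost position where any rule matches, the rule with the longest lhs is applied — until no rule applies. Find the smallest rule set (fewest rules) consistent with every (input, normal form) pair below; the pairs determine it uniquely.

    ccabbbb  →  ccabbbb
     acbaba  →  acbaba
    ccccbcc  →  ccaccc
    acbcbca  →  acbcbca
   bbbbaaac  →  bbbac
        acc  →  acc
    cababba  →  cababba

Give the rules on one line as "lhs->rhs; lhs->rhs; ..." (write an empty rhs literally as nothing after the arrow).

baa->; ccb->ac

  | ccabbbb
  | acbaba
  | ccccbcc => ccaccc
  | acbcbca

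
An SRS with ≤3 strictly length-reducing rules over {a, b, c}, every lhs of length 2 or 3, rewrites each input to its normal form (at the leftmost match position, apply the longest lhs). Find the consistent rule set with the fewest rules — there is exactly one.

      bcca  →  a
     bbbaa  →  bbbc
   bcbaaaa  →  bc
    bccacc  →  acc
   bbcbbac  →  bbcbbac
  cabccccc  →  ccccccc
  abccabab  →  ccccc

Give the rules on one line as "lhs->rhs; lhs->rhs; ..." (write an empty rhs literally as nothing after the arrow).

  | bcca => a
  | bbbaa => bbbc
  | bcbaaaa => bcbcaa => bcbcc => bc
  | bccacc => acc

aa->c; ab->c; bcc->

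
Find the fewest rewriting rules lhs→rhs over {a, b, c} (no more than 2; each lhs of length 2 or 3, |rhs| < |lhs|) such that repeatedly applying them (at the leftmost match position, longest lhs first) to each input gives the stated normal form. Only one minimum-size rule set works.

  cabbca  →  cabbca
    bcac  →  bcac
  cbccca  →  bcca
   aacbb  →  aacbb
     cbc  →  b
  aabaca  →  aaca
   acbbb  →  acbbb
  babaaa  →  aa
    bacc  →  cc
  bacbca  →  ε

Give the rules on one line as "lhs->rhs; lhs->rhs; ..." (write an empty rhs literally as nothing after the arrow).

ba->; cbc->b

  | cabbca
  | bcac
  | cbccca => bcca
  | aacbb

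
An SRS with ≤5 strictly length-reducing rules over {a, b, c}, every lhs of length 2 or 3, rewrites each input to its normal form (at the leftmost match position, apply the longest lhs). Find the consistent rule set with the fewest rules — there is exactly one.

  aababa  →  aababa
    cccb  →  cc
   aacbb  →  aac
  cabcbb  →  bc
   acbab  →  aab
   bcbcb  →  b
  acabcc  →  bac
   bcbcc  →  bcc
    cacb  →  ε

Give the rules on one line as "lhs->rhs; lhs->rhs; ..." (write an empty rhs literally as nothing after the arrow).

  | aababa
  | cccb => cc
  | aacbb => aac
  | cabcbb => bcbb => bc

abc->ba; ca->; cb->; cbb->c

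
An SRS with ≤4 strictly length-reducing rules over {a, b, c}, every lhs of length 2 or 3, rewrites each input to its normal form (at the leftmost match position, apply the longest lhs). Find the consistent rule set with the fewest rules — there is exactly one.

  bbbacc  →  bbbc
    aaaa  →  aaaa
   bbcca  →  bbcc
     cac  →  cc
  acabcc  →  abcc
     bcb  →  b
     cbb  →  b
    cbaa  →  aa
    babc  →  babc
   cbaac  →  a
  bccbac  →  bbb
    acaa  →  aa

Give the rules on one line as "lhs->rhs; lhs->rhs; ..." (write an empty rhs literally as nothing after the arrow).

  | bbbacc => bbbc
  | aaaa
  | bbcca => bbcc
  | cac => cc

ac->; ca->c; cb->; ccb->bb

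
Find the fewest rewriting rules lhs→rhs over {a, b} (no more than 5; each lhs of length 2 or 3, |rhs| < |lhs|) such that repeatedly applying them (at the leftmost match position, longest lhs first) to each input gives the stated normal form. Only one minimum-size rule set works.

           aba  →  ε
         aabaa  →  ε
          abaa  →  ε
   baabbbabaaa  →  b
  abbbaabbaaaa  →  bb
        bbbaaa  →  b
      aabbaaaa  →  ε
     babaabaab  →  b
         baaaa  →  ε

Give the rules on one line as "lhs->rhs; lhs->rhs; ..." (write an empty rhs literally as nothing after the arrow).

aa->; ab->b; ba->; baa->

  | aba => ba => ε
  | aabaa => baa => ε
  | abaa => baa => ε
  | baabbbabaaa => bbbabaaa => bbbaaa => bba => b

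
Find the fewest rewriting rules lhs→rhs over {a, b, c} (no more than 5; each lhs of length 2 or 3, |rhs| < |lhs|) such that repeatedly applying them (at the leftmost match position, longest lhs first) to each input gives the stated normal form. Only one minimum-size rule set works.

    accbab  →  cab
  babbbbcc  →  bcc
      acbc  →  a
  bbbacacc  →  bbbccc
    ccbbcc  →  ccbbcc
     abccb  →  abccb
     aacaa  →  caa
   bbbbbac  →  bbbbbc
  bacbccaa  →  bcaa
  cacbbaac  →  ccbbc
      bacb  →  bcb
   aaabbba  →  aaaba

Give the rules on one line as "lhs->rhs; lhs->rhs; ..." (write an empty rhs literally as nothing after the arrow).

  | accbab => ccbab => cab
  | babbbbcc => babbcc => bacc => bcc
  | acbc => cbc => a
  | bbbacacc => bbbcacc => bbbccc

abb->a; ac->c; cba->a; cbc->a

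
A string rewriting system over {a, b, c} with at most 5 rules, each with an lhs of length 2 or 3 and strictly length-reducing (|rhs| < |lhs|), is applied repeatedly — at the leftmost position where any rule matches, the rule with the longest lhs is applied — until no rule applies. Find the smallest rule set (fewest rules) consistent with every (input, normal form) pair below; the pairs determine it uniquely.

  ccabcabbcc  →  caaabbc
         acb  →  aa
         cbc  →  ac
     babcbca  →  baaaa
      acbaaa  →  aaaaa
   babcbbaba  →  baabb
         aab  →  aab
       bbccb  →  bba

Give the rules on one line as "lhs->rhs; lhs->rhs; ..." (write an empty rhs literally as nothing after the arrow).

aba->; abc->aa; cb->a; cc->c

  | ccabcabbcc => cabcabbcc => caaabbcc => caaabbc
  | acb => aa
  | cbc => ac
  | babcbca => baabca => baaaa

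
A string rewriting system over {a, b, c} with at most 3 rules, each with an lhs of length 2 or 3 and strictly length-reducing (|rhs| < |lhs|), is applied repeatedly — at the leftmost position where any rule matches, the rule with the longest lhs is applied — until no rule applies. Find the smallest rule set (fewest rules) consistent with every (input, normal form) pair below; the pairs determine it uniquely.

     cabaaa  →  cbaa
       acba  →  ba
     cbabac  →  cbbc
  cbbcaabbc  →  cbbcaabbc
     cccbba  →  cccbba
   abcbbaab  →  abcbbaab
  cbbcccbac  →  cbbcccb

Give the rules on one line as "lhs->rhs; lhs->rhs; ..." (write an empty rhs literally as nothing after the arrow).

aba->b; ac->

  | cabaaa => cbaa
  | acba => ba
  | cbabac => cbbc
  | cbbcaabbc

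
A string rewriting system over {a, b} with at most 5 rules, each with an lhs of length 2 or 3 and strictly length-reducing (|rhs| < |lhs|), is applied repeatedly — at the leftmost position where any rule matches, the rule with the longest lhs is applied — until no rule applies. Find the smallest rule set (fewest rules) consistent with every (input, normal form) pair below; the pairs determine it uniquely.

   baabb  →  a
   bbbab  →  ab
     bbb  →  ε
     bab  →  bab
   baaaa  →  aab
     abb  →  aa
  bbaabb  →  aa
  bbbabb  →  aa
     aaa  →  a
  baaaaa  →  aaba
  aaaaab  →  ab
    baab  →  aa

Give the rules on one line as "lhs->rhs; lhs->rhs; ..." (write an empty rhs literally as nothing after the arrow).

aaa->a; baa->ab; bb->a; bbb->

  | baabb => abbb => a
  | bbbab => ab
  | bbb => ε
  | bab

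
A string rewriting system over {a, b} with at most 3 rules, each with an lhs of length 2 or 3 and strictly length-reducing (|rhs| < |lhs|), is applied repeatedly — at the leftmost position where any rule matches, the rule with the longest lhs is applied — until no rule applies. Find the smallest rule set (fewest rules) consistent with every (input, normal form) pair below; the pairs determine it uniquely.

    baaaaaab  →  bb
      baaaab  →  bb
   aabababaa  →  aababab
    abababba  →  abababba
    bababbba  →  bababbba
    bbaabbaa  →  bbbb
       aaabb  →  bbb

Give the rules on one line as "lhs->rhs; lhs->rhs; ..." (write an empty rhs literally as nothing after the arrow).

aaa->b; baa->b

  | baaaaaab => baaaab => baab => bb
  | baaaab => baab => bb
  | aabababaa => aababab
  | abababba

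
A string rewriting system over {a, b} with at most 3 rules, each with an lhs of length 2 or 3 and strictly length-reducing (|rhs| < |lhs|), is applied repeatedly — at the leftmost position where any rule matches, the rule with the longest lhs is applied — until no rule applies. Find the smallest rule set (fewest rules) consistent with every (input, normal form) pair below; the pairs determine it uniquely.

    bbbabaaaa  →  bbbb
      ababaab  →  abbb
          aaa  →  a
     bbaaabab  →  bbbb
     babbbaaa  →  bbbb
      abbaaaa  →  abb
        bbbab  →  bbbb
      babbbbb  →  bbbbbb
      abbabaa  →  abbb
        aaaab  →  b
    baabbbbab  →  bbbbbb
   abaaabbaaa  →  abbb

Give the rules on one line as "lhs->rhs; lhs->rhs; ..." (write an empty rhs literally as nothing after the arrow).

aa->; ba->b

  | bbbabaaaa => bbbbaaaa => bbbbaaa => bbbbaa => bbbba => bbbb
  | ababaab => abbaab => abbab => abbb
  | aaa => a
  | bbaaabab => bbaabab => bbabab => bbbab => bbbb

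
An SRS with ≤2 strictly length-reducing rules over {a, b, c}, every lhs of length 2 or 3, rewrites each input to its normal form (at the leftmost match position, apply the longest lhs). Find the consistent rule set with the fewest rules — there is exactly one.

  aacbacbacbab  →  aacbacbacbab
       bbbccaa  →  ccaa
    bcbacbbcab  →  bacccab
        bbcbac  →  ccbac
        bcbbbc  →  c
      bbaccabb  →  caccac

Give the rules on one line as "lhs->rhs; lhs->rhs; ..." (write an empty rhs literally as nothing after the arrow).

  | aacbacbacbab
  | bbbccaa => cbccaa => ccaa
  | bcbacbbcab => bacbbcab => bacccab
  | bbcbac => ccbac

bb->c; bc->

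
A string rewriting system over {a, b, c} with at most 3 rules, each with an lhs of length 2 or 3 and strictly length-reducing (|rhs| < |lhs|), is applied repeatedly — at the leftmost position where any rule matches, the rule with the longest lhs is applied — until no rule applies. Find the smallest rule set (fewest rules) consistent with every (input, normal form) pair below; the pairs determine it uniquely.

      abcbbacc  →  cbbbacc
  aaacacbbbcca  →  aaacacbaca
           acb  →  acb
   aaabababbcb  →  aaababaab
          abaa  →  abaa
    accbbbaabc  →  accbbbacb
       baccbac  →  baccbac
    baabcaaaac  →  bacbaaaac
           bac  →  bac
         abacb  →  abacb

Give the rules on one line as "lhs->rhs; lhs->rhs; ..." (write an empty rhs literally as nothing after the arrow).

abc->cb; bbc->a

  | abcbbacc => cbbbacc
  | aaacacbbbcca => aaacacbaca
  | acb
  | aaabababbcb => aaababaab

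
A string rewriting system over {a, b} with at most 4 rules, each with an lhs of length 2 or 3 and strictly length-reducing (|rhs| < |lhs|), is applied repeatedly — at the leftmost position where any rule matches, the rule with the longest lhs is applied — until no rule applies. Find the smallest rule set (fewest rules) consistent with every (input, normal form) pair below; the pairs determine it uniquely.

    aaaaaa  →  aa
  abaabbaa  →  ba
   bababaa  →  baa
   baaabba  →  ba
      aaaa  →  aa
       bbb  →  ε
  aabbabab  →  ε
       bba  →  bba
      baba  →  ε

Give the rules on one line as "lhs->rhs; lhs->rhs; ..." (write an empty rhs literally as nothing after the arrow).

aaa->aa; ab->a; aba->bb; bbb->

  | aaaaaa => aaaaa => aaaa => aaa => aa
  | abaabbaa => bbabbaa => bbabaa => bbbba => ba
  | bababaa => bbbbaa => baa
  | baaabba => baabba => baaba => babb => bab => ba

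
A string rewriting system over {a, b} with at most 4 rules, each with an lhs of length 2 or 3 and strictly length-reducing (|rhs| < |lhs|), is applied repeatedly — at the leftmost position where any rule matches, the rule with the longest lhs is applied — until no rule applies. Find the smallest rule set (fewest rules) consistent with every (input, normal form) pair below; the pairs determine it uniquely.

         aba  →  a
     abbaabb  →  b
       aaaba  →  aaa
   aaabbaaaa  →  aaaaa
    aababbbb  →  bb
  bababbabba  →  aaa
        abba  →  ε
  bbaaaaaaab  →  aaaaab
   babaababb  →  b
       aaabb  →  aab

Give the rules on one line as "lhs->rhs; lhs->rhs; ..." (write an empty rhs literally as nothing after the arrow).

abb->b; ba->; bbb->aa

  | aba => a
  | abbaabb => baabb => abb => b
  | aaaba => aaa
  | aaabbaaaa => aabaaaa => aaaaa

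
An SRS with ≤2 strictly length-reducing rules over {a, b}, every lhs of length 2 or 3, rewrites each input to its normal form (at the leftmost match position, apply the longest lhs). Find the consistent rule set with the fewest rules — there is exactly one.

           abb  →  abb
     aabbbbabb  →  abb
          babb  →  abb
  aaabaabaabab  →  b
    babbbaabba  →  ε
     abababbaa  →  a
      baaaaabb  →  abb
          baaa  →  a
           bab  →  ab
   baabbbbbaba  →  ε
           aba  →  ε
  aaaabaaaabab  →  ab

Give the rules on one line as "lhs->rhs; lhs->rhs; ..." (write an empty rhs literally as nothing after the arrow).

  | abb
  | aabbbbabb => bbbbabb => bbbabb => bbabb => babb => abb
  | babb => abb
  | aaabaabaabab => abaabaabab => aaabaabab => abaabab => aaabab => abab => aab => b

aa->; ba->a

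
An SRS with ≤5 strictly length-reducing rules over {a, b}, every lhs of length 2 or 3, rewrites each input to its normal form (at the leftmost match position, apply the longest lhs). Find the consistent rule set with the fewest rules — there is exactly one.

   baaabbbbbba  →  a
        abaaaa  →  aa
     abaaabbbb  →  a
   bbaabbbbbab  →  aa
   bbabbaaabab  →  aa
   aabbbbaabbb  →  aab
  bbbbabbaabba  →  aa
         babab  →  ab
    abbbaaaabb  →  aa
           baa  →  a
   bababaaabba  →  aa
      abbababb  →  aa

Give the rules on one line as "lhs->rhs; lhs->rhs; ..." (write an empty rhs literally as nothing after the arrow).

aaa->a; ba->; bab->ba; bb->

  | baaabbbbbba => aabbbbbba => aabbbba => aabba => aaa => a
  | abaaaa => aaaa => aa
  | abaaabbbb => aaabbbb => abbbb => abb => a
  | bbaabbbbbab => aabbbbbab => aabbbab => aabab => aaba => aa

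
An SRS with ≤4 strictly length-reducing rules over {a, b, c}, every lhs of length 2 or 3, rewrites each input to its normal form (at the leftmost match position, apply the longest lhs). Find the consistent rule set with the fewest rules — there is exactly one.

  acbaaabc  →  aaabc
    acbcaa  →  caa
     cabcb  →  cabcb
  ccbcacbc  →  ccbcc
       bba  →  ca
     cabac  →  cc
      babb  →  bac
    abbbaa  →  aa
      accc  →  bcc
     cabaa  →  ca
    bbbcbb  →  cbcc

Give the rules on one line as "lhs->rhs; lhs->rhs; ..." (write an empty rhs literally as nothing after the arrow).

aba->; acb->; acc->bc; bb->c

  | acbaaabc => aaabc
  | acbcaa => caa
  | cabcb
  | ccbcacbc => ccbcc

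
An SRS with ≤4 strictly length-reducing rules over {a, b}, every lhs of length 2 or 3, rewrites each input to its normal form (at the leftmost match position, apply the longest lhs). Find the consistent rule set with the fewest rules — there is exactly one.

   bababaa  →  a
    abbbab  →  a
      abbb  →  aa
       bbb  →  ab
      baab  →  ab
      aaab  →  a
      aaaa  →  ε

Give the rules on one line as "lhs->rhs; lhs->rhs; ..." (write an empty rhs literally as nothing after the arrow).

  | bababaa => babaa => baa => a
  | abbbab => aabab => aaab => bb => a
  | abbb => aab => aa
  | bbb => ab

aaa->b; aab->aa; ba->; bb->a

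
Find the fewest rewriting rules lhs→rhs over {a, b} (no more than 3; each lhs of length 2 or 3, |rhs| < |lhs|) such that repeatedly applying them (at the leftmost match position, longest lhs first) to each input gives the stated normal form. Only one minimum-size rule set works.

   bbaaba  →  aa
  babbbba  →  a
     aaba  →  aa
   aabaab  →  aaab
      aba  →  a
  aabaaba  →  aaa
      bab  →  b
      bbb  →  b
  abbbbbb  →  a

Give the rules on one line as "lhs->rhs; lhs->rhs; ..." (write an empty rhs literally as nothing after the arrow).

ba->; bb->

  | bbaaba => aaba => aa
  | babbbba => bbbba => bba => a
  | aaba => aa
  | aabaab => aaab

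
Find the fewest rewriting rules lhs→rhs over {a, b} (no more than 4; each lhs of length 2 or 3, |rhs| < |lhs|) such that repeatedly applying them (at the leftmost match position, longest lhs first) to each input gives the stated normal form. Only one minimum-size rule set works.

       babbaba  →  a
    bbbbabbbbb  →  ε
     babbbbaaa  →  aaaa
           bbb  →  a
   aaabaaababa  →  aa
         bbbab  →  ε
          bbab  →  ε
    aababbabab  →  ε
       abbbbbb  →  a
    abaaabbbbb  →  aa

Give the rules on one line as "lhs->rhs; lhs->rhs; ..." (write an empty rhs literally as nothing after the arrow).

  | babbaba => baba => a
  | bbbbabbbbb => ababbbbb => abbbb => aab => ε
  | babbbbaaa => bbbaaa => aaaa
  | bbb => a

aab->; bab->; bb->a; bbb->a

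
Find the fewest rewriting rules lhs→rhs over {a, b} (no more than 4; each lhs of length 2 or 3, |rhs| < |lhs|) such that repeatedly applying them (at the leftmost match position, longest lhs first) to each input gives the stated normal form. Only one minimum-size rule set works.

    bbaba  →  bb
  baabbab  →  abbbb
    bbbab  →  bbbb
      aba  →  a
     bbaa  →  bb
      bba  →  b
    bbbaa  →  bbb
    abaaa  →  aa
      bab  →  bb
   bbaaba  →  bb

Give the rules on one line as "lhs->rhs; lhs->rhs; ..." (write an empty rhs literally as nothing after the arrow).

  | bbaba => bbba => bb
  | baabbab => abbbab => abbbb
  | bbbab => bbbb
  | aba => a

ba->; baa->ab; bab->bb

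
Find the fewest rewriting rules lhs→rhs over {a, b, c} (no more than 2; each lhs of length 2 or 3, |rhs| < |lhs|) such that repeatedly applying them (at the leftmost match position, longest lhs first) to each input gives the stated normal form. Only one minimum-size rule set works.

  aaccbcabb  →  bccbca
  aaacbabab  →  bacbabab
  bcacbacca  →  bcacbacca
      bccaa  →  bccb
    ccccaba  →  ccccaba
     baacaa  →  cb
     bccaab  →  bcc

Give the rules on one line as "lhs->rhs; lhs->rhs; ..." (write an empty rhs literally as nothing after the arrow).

aa->b; bb->

  | aaccbcabb => bccbcabb => bccbca
  | aaacbabab => bacbabab
  | bcacbacca
  | bccaa => bccb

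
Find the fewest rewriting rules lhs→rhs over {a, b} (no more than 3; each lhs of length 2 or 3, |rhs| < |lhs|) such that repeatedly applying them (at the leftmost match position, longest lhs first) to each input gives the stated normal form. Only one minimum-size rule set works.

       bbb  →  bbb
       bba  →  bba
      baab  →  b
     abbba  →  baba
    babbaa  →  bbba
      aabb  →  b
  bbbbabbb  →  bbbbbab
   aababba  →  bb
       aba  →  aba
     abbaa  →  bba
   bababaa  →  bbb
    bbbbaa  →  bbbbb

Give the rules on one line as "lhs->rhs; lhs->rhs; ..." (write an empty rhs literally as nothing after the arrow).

aa->b; aab->; abb->ba

  | bbb
  | bba
  | baab => b
  | abbba => baba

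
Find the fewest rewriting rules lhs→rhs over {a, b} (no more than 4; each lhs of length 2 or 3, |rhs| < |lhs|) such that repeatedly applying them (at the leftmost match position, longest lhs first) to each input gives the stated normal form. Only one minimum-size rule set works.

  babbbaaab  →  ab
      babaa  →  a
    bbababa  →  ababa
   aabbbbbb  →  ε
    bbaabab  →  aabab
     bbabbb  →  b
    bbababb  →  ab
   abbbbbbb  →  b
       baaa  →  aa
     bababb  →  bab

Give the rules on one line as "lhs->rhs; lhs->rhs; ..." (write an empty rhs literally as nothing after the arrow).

  | babbbaaab => bbaaab => aaab => ab
  | babaa => baa => a
  | bbababa => ababa
  | aabbbbbb => abbbb => bb => ε

aaa->a; abb->; baa->a; bb->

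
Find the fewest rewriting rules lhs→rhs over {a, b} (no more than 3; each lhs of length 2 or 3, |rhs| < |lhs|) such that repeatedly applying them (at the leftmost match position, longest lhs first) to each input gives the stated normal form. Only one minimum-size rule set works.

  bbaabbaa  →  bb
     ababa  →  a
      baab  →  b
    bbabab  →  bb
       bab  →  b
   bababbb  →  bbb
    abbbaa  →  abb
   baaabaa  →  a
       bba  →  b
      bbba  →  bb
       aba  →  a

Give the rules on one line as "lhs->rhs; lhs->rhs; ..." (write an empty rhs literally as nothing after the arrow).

ba->; baa->

  | bbaabbaa => bbbaa => bb
  | ababa => aba => a
  | baab => b
  | bbabab => bbab => bb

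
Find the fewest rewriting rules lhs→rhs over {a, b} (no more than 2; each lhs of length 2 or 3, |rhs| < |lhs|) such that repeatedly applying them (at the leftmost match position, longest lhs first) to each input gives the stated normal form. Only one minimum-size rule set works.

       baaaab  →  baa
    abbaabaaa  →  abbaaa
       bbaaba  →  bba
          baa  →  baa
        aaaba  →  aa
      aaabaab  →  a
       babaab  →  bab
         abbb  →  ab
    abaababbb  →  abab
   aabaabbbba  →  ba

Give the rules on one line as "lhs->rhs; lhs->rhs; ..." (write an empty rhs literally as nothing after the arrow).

aab->; bbb->b

  | baaaab => baa
  | abbaabaaa => abbaaa
  | bbaaba => bba
  | baa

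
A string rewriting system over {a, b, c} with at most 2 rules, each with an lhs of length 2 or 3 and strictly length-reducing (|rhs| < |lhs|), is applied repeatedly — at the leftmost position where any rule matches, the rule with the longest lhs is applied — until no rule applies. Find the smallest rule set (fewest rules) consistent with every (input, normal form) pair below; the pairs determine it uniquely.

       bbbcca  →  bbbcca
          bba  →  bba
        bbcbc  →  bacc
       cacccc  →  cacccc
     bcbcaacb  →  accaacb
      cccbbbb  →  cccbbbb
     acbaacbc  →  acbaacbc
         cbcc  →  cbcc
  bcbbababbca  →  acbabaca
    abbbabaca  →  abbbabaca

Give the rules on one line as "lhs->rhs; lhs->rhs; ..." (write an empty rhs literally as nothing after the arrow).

bca->ca; bcb->ac

  | bbbcca
  | bba
  | bbcbc => bacc
  | cacccc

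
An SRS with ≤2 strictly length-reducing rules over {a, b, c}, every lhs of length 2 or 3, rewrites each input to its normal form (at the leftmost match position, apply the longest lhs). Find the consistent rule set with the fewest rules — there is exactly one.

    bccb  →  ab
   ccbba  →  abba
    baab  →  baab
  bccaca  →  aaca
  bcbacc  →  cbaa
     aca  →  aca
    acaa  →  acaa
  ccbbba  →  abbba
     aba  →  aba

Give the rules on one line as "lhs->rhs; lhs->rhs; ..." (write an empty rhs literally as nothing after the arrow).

bc->c; cc->a

  | bccb => ccb => ab
  | ccbba => abba
  | baab
  | bccaca => ccaca => aaca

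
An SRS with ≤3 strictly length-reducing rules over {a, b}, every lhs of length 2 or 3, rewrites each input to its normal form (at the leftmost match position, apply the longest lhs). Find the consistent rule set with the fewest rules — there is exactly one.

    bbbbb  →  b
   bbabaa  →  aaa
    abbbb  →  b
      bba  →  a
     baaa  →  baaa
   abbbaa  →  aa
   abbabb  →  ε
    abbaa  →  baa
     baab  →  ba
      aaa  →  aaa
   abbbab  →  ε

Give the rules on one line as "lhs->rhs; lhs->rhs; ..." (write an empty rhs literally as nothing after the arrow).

  | bbbbb => bbb => b
  | bbabaa => abaa => aaa
  | abbbb => bbb => b
  | bba => a

ab->; aba->aa; bb->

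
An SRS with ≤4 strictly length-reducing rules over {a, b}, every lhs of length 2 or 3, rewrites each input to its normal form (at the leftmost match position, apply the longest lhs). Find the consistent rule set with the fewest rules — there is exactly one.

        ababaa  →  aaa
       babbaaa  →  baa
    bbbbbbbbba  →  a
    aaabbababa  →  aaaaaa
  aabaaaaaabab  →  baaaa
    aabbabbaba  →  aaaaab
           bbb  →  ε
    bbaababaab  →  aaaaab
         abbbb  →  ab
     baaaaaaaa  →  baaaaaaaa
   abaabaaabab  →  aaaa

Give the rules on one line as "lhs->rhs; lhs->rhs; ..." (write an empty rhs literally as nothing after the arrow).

  | ababaa => bbaa => aaa
  | babbaaa => abaaa => baa
  | bbbbbbbbba => bbbbbba => bbba => a
  | aaabbababa => aaaaababa => aaaabba => aaaaaa

aba->b; bab->a; bb->a; bbb->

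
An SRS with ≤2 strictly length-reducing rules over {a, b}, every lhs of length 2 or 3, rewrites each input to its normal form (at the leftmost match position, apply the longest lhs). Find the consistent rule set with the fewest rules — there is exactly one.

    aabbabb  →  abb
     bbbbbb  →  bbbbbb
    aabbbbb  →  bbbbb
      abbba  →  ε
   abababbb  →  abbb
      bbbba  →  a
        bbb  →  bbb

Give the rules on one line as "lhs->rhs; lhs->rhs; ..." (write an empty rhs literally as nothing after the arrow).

  | aabbabb => bbabb => babb => abb
  | bbbbbb
  | aabbbbb => bbbbb
  | abbba => abba => aba => aa => ε

aa->; ba->a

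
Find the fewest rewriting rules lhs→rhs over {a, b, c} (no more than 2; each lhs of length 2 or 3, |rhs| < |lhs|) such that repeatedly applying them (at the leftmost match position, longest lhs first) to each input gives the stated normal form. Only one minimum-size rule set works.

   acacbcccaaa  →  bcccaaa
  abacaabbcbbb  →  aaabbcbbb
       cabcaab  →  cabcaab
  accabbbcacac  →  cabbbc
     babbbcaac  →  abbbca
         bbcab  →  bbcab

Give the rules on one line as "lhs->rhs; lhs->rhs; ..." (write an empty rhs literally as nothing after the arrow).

  | acacbcccaaa => acbcccaaa => bcccaaa
  | abacaabbcbbb => aacaabbcbbb => aaabbcbbb
  | cabcaab
  | accabbbcacac => cabbbcacac => cabbbcac => cabbbc

ac->; ba->a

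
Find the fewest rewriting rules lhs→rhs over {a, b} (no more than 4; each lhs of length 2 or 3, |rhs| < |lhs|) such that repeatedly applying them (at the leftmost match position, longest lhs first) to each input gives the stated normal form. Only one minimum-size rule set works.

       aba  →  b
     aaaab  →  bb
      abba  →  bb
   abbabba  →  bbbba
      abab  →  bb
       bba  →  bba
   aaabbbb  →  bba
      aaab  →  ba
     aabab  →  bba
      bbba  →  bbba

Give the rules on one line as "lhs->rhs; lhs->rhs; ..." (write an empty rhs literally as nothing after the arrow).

  | aba => aa => b
  | aaaab => abab => aab => bb
  | abba => baa => bb
  | abbabba => baabba => bbbba

aa->b; aaa->ab; ab->a; abb->ba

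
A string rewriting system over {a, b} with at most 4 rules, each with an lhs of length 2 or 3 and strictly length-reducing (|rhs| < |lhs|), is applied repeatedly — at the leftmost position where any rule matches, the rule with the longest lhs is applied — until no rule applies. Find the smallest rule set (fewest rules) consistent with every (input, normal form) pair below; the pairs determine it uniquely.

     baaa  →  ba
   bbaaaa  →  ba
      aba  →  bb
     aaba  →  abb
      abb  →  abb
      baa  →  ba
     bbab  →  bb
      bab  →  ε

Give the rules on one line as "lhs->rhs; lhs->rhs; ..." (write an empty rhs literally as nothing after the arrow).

  | baaa => baa => ba
  | bbaaaa => baaa => baa => ba
  | aba => bb
  | aaba => abb

aba->bb; baa->ba; bab->; bba->b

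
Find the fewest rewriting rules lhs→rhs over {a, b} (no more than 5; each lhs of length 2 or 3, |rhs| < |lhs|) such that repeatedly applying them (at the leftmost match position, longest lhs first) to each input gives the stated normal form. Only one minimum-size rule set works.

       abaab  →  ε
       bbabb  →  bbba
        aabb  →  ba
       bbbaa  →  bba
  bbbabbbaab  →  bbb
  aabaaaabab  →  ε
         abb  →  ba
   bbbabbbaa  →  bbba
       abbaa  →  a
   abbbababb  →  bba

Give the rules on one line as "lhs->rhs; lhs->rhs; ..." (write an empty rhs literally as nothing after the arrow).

  | abaab => aab => ab => ε
  | bbabb => bbba
  | aabb => abb => ba
  | bbbaa => bba

aa->a; ab->; abb->ba; baa->a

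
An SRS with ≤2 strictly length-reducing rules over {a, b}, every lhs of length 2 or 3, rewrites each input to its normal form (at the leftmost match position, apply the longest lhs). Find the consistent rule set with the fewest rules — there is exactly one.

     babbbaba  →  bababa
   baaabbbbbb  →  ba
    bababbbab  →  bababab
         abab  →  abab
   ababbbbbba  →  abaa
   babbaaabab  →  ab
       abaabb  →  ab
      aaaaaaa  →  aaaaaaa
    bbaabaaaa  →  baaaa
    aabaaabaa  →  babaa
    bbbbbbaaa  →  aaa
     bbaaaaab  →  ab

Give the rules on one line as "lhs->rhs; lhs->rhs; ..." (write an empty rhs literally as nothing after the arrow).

aab->b; bb->

  | babbbaba => bababa
  | baaabbbbbb => babbbbbb => babbbb => babb => ba
  | bababbbab => bababab
  | abab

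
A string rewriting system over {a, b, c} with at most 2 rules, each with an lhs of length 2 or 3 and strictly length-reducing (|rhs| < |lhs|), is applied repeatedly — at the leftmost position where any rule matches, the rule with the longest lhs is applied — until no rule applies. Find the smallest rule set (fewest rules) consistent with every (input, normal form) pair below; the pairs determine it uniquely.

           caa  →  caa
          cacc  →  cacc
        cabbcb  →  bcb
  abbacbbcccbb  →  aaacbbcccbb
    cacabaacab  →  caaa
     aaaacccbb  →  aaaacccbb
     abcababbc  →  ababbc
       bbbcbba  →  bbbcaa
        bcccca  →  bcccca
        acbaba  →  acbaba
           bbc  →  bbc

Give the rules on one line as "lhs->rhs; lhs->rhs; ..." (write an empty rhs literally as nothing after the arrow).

  | caa
  | cacc
  | cabbcb => bcb
  | abbacbbcccbb => aaacbbcccbb

bba->aa; cab->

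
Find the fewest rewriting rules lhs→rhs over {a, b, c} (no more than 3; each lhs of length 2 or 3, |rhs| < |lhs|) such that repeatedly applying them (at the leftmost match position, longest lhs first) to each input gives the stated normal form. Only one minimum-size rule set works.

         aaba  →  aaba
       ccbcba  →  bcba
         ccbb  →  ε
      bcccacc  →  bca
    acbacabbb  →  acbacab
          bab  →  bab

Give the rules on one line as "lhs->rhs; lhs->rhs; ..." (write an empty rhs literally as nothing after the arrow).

  | aaba
  | ccbcba => bcba
  | ccbb => bb => ε
  | bcccacc => bcacc => bca

bb->; cc->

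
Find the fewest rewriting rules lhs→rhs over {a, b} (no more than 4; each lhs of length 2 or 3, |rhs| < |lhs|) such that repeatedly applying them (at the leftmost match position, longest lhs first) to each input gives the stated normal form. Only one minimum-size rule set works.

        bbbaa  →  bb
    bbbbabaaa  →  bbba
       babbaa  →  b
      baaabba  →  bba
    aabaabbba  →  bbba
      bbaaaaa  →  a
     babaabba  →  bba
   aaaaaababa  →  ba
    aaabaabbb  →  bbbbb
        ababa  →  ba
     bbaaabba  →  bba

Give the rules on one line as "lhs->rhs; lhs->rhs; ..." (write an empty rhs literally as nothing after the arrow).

  | bbbaa => bb
  | bbbbabaaa => bbbbaaa => bbba
  | babbaa => bbaa => b
  | baaabba => abba => bba

aaa->bb; ab->b; baa->; bab->b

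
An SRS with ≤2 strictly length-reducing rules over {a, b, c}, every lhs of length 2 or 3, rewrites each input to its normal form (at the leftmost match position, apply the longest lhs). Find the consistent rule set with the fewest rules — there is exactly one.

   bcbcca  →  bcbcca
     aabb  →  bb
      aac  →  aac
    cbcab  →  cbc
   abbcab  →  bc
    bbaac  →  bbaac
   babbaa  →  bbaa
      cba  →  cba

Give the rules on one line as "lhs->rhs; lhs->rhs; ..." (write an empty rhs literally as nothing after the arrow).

aab->b; ab->

  | bcbcca
  | aabb => bb
  | aac
  | cbcab => cbc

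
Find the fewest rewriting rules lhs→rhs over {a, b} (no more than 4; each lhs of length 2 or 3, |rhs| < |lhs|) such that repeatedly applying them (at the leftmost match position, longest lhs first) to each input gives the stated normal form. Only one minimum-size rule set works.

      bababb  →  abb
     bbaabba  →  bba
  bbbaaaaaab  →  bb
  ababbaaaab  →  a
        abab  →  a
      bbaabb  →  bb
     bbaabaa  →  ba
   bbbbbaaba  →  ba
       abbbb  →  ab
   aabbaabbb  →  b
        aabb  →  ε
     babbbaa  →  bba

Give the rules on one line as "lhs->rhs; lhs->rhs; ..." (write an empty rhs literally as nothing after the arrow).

aa->a; aab->bb; bab->; bbb->

  | bababb => abb
  | bbaabba => bbbbba => bba
  | bbbaaaaaab => aaaaaab => aaaaab => aaaab => aaab => aab => bb
  | ababbaaaab => abaaaab => abaaab => abaab => abbb => a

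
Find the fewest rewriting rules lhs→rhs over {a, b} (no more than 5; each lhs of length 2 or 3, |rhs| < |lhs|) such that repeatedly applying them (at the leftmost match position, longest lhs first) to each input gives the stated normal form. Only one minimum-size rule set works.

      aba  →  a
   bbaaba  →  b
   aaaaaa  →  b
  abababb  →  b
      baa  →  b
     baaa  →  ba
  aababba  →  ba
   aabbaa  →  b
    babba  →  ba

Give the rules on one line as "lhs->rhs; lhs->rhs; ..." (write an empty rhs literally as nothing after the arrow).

  | aba => a
  | bbaaba => baaba => bbaa => baa => bb => b
  | aaaaaa => baaaa => bbaa => baa => bb => b
  | abababb => ababb => abb => b

aa->b; aab->ba; ab->; bb->b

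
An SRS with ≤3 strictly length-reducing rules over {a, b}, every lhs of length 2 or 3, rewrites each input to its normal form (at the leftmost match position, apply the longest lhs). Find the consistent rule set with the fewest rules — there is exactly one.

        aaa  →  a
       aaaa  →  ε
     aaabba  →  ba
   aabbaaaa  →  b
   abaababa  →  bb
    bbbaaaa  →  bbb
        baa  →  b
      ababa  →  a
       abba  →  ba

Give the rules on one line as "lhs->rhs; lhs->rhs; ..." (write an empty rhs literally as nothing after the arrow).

  | aaa => a
  | aaaa => aa => ε
  | aaabba => abba => ba
  | aabbaaaa => babaaaa => baaaa => baa => b

aa->; aab->ba; ab->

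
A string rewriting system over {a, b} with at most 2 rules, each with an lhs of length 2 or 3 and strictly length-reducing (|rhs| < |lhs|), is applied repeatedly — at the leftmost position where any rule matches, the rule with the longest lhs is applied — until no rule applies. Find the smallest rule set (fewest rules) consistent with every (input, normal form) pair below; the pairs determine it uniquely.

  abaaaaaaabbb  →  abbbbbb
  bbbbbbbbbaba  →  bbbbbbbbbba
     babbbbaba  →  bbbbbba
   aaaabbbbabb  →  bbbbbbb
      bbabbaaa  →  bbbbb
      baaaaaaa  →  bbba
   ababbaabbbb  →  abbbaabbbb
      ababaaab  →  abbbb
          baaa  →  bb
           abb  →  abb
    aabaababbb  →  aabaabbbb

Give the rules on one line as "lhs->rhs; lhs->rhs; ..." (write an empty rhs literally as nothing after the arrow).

aaa->b; bab->bb

  | abaaaaaaabbb => abbaaaabbb => abbbabbb => abbbbbb
  | bbbbbbbbbaba => bbbbbbbbbba
  | babbbbaba => bbbbbaba => bbbbbba
  | aaaabbbbabb => babbbbabb => bbbbbabb => bbbbbbb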